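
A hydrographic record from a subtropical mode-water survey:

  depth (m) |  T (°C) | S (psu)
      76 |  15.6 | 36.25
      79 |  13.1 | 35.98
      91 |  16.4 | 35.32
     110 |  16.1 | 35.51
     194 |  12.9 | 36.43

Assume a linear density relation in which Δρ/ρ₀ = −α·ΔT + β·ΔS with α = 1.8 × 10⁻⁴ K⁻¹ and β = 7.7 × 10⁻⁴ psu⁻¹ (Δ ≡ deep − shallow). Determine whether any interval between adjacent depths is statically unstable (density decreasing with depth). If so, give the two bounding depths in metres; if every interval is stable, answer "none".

79–91 m

Evaluate Δρ/ρ₀ = −αΔT + βΔS across each adjacent pair:
  76–79 m: −αΔT+βΔS = −(1.8 × 10⁻⁴)(-2.5)+(7.7 × 10⁻⁴)(-0.27) = 2.4 × 10⁻⁴ → stable
  79–91 m: −αΔT+βΔS = −(1.8 × 10⁻⁴)(+3.3)+(7.7 × 10⁻⁴)(-0.66) = -1.1 × 10⁻³ → UNSTABLE
  91–110 m: −αΔT+βΔS = −(1.8 × 10⁻⁴)(-0.3)+(7.7 × 10⁻⁴)(+0.19) = 2.0 × 10⁻⁴ → stable
  110–194 m: −αΔT+βΔS = −(1.8 × 10⁻⁴)(-3.2)+(7.7 × 10⁻⁴)(+0.92) = 1.3 × 10⁻³ → stable
The 79–91 m interval has Δρ < 0: lighter water underlies denser water.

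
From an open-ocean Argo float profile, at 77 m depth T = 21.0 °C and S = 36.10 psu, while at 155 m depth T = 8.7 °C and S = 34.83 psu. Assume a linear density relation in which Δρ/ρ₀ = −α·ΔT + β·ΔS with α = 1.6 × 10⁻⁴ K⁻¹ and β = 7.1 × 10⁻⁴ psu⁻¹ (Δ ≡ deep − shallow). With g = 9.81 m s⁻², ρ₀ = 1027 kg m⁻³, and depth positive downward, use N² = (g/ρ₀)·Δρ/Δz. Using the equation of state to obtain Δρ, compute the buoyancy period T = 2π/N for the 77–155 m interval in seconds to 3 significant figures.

543 s

ΔT = -12.3 K, ΔS = -1.27 psu (deep − shallow).
Δρ/ρ₀ = −αΔT + βΔS = 1.968 × 10⁻³ − 9.017 × 10⁻⁴ = 1.0663 × 10⁻³, so Δρ ≈ 1.095 kg m⁻³.
N² = (g/ρ₀)·Δρ/Δz = g·(Δρ/ρ₀)/Δz = 9.81 × 1.0663 × 10⁻³ / 78 = 1.3411 × 10⁻⁴ s⁻².
N = √(1.3411 × 10⁻⁴) = 0.011581 rad s⁻¹ → T = 2π/N = 542.54 s ≈ 543 s.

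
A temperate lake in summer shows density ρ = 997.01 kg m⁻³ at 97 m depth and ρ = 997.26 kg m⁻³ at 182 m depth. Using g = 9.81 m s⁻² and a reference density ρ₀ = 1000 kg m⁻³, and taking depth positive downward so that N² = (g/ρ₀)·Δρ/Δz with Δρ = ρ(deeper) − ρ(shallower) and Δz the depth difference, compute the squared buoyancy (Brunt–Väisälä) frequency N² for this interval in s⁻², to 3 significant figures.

2.89 × 10⁻⁵ s⁻²

Δρ = 997.26 − 997.01 = 0.25 kg m⁻³ over Δz = 182 − 97 = 85 m.
N² = (9.81/1000) × (0.25/85) = 2.8853 × 10⁻⁵ s⁻² ≈ 2.89 × 10⁻⁵ s⁻².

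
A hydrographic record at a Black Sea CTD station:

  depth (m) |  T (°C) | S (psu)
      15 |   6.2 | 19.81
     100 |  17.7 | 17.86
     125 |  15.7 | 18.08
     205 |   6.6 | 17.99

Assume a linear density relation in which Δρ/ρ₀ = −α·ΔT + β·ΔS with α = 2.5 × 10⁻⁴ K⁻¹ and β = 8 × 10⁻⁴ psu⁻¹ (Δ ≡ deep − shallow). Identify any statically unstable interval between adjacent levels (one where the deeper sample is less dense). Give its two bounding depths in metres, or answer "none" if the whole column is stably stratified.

15–100 m

Evaluate Δρ/ρ₀ = −αΔT + βΔS across each adjacent pair:
  15–100 m: −αΔT+βΔS = −(2.5 × 10⁻⁴)(+11.5)+(8 × 10⁻⁴)(-1.95) = -4.4 × 10⁻³ → UNSTABLE
  100–125 m: −αΔT+βΔS = −(2.5 × 10⁻⁴)(-2.0)+(8 × 10⁻⁴)(+0.22) = 6.8 × 10⁻⁴ → stable
  125–205 m: −αΔT+βΔS = −(2.5 × 10⁻⁴)(-9.1)+(8 × 10⁻⁴)(-0.09) = 2.2 × 10⁻³ → stable
The 15–100 m interval has Δρ < 0: lighter water underlies denser water.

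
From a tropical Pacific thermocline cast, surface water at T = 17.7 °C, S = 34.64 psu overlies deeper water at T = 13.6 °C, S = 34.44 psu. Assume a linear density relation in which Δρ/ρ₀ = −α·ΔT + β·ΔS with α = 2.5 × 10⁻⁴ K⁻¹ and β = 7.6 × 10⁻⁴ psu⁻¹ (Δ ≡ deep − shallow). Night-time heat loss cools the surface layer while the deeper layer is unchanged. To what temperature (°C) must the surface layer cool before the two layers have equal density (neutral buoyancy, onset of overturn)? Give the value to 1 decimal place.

Neutral buoyancy requires Δρ = 0, i.e. −α(T_deep − T_surf′) + β(S_deep − S_surf) = 0.
T_surf′ = T_deep − (β/α)·ΔS = 13.6 − (7.6 × 10⁻⁴/2.5 × 10⁻⁴)·(-0.20) = 14.208 °C.
Cooling required: 17.7 − (14.208) = 3.492 °C.

14.2 °C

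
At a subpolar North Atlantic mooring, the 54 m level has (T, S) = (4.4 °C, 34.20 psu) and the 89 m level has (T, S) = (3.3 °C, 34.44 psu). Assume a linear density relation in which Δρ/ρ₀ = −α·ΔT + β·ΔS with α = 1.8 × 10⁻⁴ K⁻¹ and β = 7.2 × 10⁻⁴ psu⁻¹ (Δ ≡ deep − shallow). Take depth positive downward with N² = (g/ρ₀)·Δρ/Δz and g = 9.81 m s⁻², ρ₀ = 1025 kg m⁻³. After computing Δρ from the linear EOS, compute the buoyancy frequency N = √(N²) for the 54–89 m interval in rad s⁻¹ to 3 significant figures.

0.0102 rad s⁻¹

ΔT = -1.1 K, ΔS = +0.24 psu (deep − shallow).
Δρ/ρ₀ = −αΔT + βΔS = 1.98 × 10⁻⁴ + 1.728 × 10⁻⁴ = 3.708 × 10⁻⁴, so Δρ ≈ 0.3801 kg m⁻³.
N² = (g/ρ₀)·Δρ/Δz = g·(Δρ/ρ₀)/Δz = 9.81 × 3.708 × 10⁻⁴ / 35 = 1.0393 × 10⁻⁴ s⁻².
N = √(1.0393 × 10⁻⁴) = 0.010195 rad s⁻¹ ≈ 0.0102 rad s⁻¹.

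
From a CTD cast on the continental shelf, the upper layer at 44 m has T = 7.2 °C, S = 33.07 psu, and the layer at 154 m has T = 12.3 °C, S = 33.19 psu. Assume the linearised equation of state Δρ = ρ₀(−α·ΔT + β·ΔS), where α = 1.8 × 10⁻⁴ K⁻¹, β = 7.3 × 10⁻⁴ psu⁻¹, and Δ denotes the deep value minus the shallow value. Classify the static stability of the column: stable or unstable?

ΔT = 12.3 − 7.2 = +5.1 K and ΔS = 33.19 − 33.07 = +0.12 psu (deep − shallow).
−αΔT = -9.18 × 10⁻⁴; βΔS = 8.76 × 10⁻⁵; sum Δρ/ρ₀ = -8.304 × 10⁻⁴.
Δρ/ρ₀ < 0, so Δρ < 0: deeper water is lighter → statically unstable; the column would overturn.

unstable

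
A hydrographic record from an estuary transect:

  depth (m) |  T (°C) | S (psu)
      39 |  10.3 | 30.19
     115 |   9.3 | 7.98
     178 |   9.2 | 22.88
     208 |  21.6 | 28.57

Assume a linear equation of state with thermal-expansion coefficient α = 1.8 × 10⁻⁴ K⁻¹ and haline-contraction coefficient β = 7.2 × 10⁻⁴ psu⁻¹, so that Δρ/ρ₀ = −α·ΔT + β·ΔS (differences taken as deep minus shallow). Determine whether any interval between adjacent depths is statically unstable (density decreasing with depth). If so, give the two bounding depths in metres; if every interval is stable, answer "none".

Evaluate Δρ/ρ₀ = −αΔT + βΔS across each adjacent pair:
  39–115 m: −αΔT+βΔS = −(1.8 × 10⁻⁴)(-1.0)+(7.2 × 10⁻⁴)(-22.21) = -0.016 → UNSTABLE
  115–178 m: −αΔT+βΔS = −(1.8 × 10⁻⁴)(-0.1)+(7.2 × 10⁻⁴)(+14.90) = 0.011 → stable
  178–208 m: −αΔT+βΔS = −(1.8 × 10⁻⁴)(+12.4)+(7.2 × 10⁻⁴)(+5.69) = 1.9 × 10⁻³ → stable
The 39–115 m interval has Δρ < 0: lighter water underlies denser water.

39–115 m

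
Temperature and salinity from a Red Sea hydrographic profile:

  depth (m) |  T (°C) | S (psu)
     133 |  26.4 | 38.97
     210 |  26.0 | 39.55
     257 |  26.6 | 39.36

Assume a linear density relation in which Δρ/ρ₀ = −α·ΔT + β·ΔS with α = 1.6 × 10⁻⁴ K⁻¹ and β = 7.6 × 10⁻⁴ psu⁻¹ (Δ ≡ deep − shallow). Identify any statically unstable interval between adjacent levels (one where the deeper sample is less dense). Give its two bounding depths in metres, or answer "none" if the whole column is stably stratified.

Evaluate Δρ/ρ₀ = −αΔT + βΔS across each adjacent pair:
  133–210 m: −αΔT+βΔS = −(1.6 × 10⁻⁴)(-0.4)+(7.6 × 10⁻⁴)(+0.58) = 5.0 × 10⁻⁴ → stable
  210–257 m: −αΔT+βΔS = −(1.6 × 10⁻⁴)(+0.6)+(7.6 × 10⁻⁴)(-0.19) = -2.4 × 10⁻⁴ → UNSTABLE
The 210–257 m interval has Δρ < 0: lighter water underlies denser water.

210–257 m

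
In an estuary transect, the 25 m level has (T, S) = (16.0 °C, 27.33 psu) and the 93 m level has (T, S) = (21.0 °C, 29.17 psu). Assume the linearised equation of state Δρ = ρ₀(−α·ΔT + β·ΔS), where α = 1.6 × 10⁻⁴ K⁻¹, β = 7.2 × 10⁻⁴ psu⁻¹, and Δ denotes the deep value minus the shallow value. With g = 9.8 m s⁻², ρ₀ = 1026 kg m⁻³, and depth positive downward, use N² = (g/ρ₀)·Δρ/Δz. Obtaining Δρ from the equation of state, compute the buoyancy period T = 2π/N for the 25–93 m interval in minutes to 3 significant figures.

ΔT = +5.0 K, ΔS = +1.84 psu (deep − shallow).
Δρ/ρ₀ = −αΔT + βΔS = -8.00 × 10⁻⁴ + 1.3248 × 10⁻³ = 5.248 × 10⁻⁴, so Δρ ≈ 0.5384 kg m⁻³.
N² = (g/ρ₀)·Δρ/Δz = g·(Δρ/ρ₀)/Δz = 9.8 × 5.248 × 10⁻⁴ / 68 = 7.5633 × 10⁻⁵ s⁻².
N = √(7.5633 × 10⁻⁵) = 8.6967 × 10⁻³ rad s⁻¹ → T = 2π/N = 722.48 s = 12.041 min ≈ 12.0 min.

12.0 min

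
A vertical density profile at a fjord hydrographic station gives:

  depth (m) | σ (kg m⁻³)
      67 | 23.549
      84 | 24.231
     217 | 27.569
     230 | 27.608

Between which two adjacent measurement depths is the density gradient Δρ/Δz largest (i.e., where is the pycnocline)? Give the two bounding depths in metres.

Compute the density gradient over each adjacent pair:
  67–84 m: Δρ/Δz = 0.682/17 = 0.040 kg m⁻⁴
  84–217 m: Δρ/Δz = 3.338/133 = 0.025 kg m⁻⁴
  217–230 m: Δρ/Δz = 0.039/13 = 3.0 × 10⁻³ kg m⁻⁴
The largest gradient is in the 67–84 m interval — the pycnocline.

67–84 m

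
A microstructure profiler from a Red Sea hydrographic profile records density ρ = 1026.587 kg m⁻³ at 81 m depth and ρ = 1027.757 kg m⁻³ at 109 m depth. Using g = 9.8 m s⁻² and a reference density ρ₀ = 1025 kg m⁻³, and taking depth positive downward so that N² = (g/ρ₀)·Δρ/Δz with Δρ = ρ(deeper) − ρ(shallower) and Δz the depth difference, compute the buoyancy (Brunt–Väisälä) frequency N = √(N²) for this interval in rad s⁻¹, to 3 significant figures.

Δρ = 1027.757 − 1026.587 = 1.170 kg m⁻³ over Δz = 109 − 81 = 28 m.
N² = (9.8/1025) × (1.170/28) = 3.9951 × 10⁻⁴ s⁻².
N = √(3.9951 × 10⁻⁴) = 0.019988 rad s⁻¹ ≈ 0.0200 rad s⁻¹.

0.0200 rad s⁻¹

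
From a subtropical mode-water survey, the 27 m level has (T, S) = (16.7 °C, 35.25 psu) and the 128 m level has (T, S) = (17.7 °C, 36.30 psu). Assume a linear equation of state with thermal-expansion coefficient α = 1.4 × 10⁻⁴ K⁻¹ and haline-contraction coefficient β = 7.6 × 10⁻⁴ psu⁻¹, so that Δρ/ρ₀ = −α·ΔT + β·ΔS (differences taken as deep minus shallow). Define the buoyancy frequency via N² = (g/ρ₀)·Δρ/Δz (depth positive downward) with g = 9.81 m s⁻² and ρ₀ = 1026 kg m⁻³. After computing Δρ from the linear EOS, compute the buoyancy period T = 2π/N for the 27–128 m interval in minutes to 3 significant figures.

13.1 min

ΔT = +1.0 K, ΔS = +1.05 psu (deep − shallow).
Δρ/ρ₀ = −αΔT + βΔS = -1.40 × 10⁻⁴ + 7.98 × 10⁻⁴ = 6.58 × 10⁻⁴, so Δρ ≈ 0.6751 kg m⁻³.
N² = (g/ρ₀)·Δρ/Δz = g·(Δρ/ρ₀)/Δz = 9.81 × 6.58 × 10⁻⁴ / 101 = 6.3911 × 10⁻⁵ s⁻².
N = √(6.3911 × 10⁻⁵) = 7.9944 × 10⁻³ rad s⁻¹ → T = 2π/N = 785.95 s = 13.099 min ≈ 13.1 min.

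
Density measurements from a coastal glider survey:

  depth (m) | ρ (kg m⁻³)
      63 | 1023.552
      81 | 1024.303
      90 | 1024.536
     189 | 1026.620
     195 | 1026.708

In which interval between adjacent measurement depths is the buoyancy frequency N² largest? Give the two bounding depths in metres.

Compute the density gradient over each adjacent pair:
  63–81 m: Δρ/Δz = 0.751/18 = 0.042 kg m⁻⁴
  81–90 m: Δρ/Δz = 0.233/9 = 0.026 kg m⁻⁴
  90–189 m: Δρ/Δz = 2.084/99 = 0.021 kg m⁻⁴
  189–195 m: Δρ/Δz = 0.088/6 = 0.015 kg m⁻⁴
The largest gradient is in the 63–81 m interval — the pycnocline.

63–81 m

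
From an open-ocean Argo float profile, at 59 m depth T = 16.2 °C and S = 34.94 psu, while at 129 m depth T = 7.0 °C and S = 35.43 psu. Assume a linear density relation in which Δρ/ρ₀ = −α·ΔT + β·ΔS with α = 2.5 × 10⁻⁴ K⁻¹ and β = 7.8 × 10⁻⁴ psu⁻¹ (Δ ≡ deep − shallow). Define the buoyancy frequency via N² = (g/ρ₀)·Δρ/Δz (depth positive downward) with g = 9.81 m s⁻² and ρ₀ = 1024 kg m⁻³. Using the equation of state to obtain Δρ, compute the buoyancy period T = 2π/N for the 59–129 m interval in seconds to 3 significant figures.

ΔT = -9.2 K, ΔS = +0.49 psu (deep − shallow).
Δρ/ρ₀ = −αΔT + βΔS = 2.30 × 10⁻³ + 3.822 × 10⁻⁴ = 2.6822 × 10⁻³, so Δρ ≈ 2.747 kg m⁻³.
N² = (g/ρ₀)·Δρ/Δz = g·(Δρ/ρ₀)/Δz = 9.81 × 2.6822 × 10⁻³ / 70 = 3.7589 × 10⁻⁴ s⁻².
N = √(3.7589 × 10⁻⁴) = 0.019388 rad s⁻¹ → T = 2π/N = 324.08 s ≈ 324 s.

324 s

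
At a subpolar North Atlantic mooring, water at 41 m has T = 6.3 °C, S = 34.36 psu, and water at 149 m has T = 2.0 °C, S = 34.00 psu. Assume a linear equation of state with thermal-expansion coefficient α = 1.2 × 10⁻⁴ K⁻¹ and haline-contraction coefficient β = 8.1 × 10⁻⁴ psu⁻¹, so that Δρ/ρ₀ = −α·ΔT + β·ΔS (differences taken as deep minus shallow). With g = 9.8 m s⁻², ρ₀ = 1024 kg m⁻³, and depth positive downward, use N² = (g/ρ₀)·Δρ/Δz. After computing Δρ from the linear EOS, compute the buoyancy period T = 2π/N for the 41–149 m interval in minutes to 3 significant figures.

ΔT = -4.3 K, ΔS = -0.36 psu (deep − shallow).
Δρ/ρ₀ = −αΔT + βΔS = 5.16 × 10⁻⁴ − 2.916 × 10⁻⁴ = 2.244 × 10⁻⁴, so Δρ ≈ 0.2298 kg m⁻³.
N² = (g/ρ₀)·Δρ/Δz = g·(Δρ/ρ₀)/Δz = 9.8 × 2.244 × 10⁻⁴ / 108 = 2.0362 × 10⁻⁵ s⁻².
N = √(2.0362 × 10⁻⁵) = 4.5124 × 10⁻³ rad s⁻¹ → T = 2π/N = 1.3924 × 10³ s = 23.207 min ≈ 23.2 min.

23.2 min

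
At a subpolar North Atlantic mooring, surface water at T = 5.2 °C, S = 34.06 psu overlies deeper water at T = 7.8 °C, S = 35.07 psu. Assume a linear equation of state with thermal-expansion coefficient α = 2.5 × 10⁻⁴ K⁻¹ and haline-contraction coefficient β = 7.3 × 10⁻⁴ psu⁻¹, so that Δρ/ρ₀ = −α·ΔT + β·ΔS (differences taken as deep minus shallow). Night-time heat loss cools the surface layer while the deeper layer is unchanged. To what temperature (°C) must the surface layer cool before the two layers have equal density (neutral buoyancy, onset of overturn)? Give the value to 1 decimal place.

Neutral buoyancy requires Δρ = 0, i.e. −α(T_deep − T_surf′) + β(S_deep − S_surf) = 0.
T_surf′ = T_deep − (β/α)·ΔS = 7.8 − (7.3 × 10⁻⁴/2.5 × 10⁻⁴)·(+1.01) = 4.851 °C.
Cooling required: 5.2 − (4.851) = 0.349 °C.

4.9 °C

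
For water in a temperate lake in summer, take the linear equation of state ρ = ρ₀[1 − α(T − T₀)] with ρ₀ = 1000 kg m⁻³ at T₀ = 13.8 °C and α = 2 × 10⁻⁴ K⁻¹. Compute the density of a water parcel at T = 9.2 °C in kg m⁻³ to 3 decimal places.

1000.920 kg m⁻³

T − T₀ = -4.6 K.
Bracket = 1 − α·(-4.6) = 1 + (9.20 × 10⁻⁴) = 1.0009200.
ρ = 1000 × 1.0009200 = 1000.920 kg m⁻³.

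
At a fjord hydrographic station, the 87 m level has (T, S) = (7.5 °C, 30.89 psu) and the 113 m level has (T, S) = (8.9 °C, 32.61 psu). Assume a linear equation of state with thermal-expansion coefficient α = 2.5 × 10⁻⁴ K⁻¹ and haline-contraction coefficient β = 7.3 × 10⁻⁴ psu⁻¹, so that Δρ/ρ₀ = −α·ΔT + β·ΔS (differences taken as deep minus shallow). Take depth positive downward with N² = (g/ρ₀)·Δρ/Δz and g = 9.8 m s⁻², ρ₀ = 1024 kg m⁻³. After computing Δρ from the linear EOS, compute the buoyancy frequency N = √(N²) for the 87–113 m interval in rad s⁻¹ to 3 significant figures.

ΔT = +1.4 K, ΔS = +1.72 psu (deep − shallow).
Δρ/ρ₀ = −αΔT + βΔS = -3.50 × 10⁻⁴ + 1.2556 × 10⁻³ = 9.056 × 10⁻⁴, so Δρ ≈ 0.9273 kg m⁻³.
N² = (g/ρ₀)·Δρ/Δz = g·(Δρ/ρ₀)/Δz = 9.8 × 9.056 × 10⁻⁴ / 26 = 3.4134 × 10⁻⁴ s⁻².
N = √(3.4134 × 10⁻⁴) = 0.018475 rad s⁻¹ ≈ 0.0185 rad s⁻¹.

0.0185 rad s⁻¹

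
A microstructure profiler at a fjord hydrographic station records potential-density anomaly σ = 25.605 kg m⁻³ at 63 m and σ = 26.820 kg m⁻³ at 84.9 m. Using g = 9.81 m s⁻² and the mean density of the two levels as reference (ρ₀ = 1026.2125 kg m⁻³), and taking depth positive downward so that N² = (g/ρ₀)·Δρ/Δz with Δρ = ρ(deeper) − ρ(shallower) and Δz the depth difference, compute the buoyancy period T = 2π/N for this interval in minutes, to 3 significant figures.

Δρ = 1026.820 − 1025.605 = 1.215 kg m⁻³ over Δz = 84.9 − 63 = 21.9 m.
N² = (9.81/1026.2125) × (1.215/21.9) = 5.3035 × 10⁻⁴ s⁻².
N = √(5.3035 × 10⁻⁴) = 0.023029 rad s⁻¹, so T = 2π/N = 272.84 s = 4.5473 min ≈ 4.55 min.

4.55 min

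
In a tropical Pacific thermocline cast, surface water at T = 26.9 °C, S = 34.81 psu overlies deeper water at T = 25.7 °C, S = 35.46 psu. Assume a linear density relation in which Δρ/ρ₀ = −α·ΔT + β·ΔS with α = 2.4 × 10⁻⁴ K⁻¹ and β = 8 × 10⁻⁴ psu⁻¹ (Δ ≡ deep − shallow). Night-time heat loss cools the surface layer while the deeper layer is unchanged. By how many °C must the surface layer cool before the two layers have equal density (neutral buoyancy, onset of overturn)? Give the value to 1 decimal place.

3.4 °C

Neutral buoyancy requires Δρ = 0, i.e. −α(T_deep − T_surf′) + β(S_deep − S_surf) = 0.
T_surf′ = T_deep − (β/α)·ΔS = 25.7 − (8 × 10⁻⁴/2.4 × 10⁻⁴)·(+0.65) = 23.533 °C.
Cooling required: 26.9 − (23.533) = 3.367 °C.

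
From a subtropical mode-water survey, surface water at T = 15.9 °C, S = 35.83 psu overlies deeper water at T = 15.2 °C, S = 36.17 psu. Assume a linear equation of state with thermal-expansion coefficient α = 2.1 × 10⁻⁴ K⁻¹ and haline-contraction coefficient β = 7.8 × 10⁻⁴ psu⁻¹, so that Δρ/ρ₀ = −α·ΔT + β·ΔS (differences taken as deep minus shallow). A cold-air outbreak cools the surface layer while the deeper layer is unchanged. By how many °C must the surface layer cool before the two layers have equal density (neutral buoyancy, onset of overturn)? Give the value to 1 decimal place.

2.0 °C

Neutral buoyancy requires Δρ = 0, i.e. −α(T_deep − T_surf′) + β(S_deep − S_surf) = 0.
T_surf′ = T_deep − (β/α)·ΔS = 15.2 − (7.8 × 10⁻⁴/2.1 × 10⁻⁴)·(+0.34) = 13.937 °C.
Cooling required: 15.9 − (13.937) = 1.963 °C.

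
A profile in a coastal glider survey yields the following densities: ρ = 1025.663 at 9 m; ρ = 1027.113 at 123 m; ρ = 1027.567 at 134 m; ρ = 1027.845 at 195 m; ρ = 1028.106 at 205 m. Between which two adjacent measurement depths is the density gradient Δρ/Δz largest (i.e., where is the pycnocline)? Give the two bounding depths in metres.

123–134 m

Compute the density gradient over each adjacent pair:
  9–123 m: Δρ/Δz = 1.450/114 = 0.013 kg m⁻⁴
  123–134 m: Δρ/Δz = 0.454/11 = 0.041 kg m⁻⁴
  134–195 m: Δρ/Δz = 0.278/61 = 4.6 × 10⁻³ kg m⁻⁴
  195–205 m: Δρ/Δz = 0.261/10 = 0.026 kg m⁻⁴
The largest gradient is in the 123–134 m interval — the pycnocline.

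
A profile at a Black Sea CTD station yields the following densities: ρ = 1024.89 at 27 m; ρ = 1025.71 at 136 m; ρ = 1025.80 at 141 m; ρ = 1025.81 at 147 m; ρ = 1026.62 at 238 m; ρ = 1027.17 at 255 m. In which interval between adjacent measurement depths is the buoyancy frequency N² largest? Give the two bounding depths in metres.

238–255 m

Compute the density gradient over each adjacent pair:
  27–136 m: Δρ/Δz = 0.82/109 = 7.5 × 10⁻³ kg m⁻⁴
  136–141 m: Δρ/Δz = 0.09/5 = 0.018 kg m⁻⁴
  141–147 m: Δρ/Δz = 0.01/6 = 1.7 × 10⁻³ kg m⁻⁴
  147–238 m: Δρ/Δz = 0.81/91 = 8.9 × 10⁻³ kg m⁻⁴
  238–255 m: Δρ/Δz = 0.55/17 = 0.032 kg m⁻⁴
The largest gradient is in the 238–255 m interval — the pycnocline.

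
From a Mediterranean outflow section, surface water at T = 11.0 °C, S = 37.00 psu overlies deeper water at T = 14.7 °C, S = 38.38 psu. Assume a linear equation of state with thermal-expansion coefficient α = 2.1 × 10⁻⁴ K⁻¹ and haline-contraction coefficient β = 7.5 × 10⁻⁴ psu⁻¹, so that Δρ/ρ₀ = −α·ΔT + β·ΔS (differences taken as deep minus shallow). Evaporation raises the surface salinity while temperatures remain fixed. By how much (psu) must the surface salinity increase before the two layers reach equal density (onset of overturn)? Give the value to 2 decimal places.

0.34 psu

Neutral buoyancy requires −α(T_deep − T_surf) + β(S_deep − S_surf′) = 0.
S_surf′ = S_deep − (α/β)·ΔT = 38.38 − (2.1 × 10⁻⁴/7.5 × 10⁻⁴)·(+3.7) = 37.3440 psu.
Increase required: 37.3440 − 37.00 = 0.3440 psu.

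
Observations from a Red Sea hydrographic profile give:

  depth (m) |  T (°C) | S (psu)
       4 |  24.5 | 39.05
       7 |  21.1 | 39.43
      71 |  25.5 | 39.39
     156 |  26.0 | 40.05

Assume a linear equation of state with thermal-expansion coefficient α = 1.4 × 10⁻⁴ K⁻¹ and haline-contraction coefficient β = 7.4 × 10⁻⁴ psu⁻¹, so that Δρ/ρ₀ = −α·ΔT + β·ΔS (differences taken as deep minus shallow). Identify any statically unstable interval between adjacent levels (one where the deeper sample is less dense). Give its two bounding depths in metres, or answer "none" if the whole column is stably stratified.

7–71 m

Evaluate Δρ/ρ₀ = −αΔT + βΔS across each adjacent pair:
  4–7 m: −αΔT+βΔS = −(1.4 × 10⁻⁴)(-3.4)+(7.4 × 10⁻⁴)(+0.38) = 7.6 × 10⁻⁴ → stable
  7–71 m: −αΔT+βΔS = −(1.4 × 10⁻⁴)(+4.4)+(7.4 × 10⁻⁴)(-0.04) = -6.5 × 10⁻⁴ → UNSTABLE
  71–156 m: −αΔT+βΔS = −(1.4 × 10⁻⁴)(+0.5)+(7.4 × 10⁻⁴)(+0.66) = 4.2 × 10⁻⁴ → stable
The 7–71 m interval has Δρ < 0: lighter water underlies denser water.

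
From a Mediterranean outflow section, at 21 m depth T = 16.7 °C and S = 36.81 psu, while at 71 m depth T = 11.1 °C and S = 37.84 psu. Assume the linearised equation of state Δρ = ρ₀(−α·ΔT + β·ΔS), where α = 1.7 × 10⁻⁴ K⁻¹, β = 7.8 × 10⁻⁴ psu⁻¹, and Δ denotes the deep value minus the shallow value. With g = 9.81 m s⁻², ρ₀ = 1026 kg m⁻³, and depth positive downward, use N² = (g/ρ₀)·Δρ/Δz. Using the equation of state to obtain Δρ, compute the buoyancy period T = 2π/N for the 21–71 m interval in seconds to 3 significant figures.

339 s

ΔT = -5.6 K, ΔS = +1.03 psu (deep − shallow).
Δρ/ρ₀ = −αΔT + βΔS = 9.52 × 10⁻⁴ + 8.034 × 10⁻⁴ = 1.7554 × 10⁻³, so Δρ ≈ 1.801 kg m⁻³.
N² = (g/ρ₀)·Δρ/Δz = g·(Δρ/ρ₀)/Δz = 9.81 × 1.7554 × 10⁻³ / 50 = 3.4441 × 10⁻⁴ s⁻².
N = √(3.4441 × 10⁻⁴) = 0.018558 rad s⁻¹ → T = 2π/N = 338.57 s ≈ 339 s.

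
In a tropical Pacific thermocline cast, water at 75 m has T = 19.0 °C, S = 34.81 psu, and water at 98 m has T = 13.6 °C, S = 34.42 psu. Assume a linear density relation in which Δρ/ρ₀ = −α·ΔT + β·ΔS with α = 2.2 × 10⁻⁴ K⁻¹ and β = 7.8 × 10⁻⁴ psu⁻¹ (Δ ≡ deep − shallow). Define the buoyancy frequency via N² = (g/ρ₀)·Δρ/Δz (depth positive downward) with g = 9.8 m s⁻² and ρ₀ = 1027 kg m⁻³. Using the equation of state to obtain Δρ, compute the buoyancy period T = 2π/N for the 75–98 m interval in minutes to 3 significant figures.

ΔT = -5.4 K, ΔS = -0.39 psu (deep − shallow).
Δρ/ρ₀ = −αΔT + βΔS = 1.188 × 10⁻³ − 3.042 × 10⁻⁴ = 8.838 × 10⁻⁴, so Δρ ≈ 0.9077 kg m⁻³.
N² = (g/ρ₀)·Δρ/Δz = g·(Δρ/ρ₀)/Δz = 9.8 × 8.838 × 10⁻⁴ / 23 = 3.7658 × 10⁻⁴ s⁻².
N = √(3.7658 × 10⁻⁴) = 0.019406 rad s⁻¹ → T = 2π/N = 323.78 s = 5.3963 min ≈ 5.40 min.

5.40 min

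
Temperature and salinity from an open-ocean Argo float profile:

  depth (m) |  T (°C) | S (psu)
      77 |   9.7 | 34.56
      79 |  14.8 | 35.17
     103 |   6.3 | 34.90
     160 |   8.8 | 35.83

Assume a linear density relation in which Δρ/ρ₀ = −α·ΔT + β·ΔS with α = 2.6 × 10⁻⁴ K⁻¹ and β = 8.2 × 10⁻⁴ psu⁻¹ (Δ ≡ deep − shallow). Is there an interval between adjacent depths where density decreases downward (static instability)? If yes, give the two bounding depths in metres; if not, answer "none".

Evaluate Δρ/ρ₀ = −αΔT + βΔS across each adjacent pair:
  77–79 m: −αΔT+βΔS = −(2.6 × 10⁻⁴)(+5.1)+(8.2 × 10⁻⁴)(+0.61) = -8.3 × 10⁻⁴ → UNSTABLE
  79–103 m: −αΔT+βΔS = −(2.6 × 10⁻⁴)(-8.5)+(8.2 × 10⁻⁴)(-0.27) = 2.0 × 10⁻³ → stable
  103–160 m: −αΔT+βΔS = −(2.6 × 10⁻⁴)(+2.5)+(8.2 × 10⁻⁴)(+0.93) = 1.1 × 10⁻⁴ → stable
The 77–79 m interval has Δρ < 0: lighter water underlies denser water.

77–79 m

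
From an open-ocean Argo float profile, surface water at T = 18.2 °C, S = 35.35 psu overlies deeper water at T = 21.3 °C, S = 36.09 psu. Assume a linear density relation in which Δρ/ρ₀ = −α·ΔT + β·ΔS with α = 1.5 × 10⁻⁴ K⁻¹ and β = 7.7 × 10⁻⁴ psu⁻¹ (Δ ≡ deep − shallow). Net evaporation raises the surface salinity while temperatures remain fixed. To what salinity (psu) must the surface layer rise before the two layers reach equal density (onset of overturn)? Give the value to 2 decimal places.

35.49 psu

Neutral buoyancy requires −α(T_deep − T_surf) + β(S_deep − S_surf′) = 0.
S_surf′ = S_deep − (α/β)·ΔT = 36.09 − (1.5 × 10⁻⁴/7.7 × 10⁻⁴)·(+3.1) = 35.4861 psu.
Increase required: 35.4861 − 35.35 = 0.1361 psu.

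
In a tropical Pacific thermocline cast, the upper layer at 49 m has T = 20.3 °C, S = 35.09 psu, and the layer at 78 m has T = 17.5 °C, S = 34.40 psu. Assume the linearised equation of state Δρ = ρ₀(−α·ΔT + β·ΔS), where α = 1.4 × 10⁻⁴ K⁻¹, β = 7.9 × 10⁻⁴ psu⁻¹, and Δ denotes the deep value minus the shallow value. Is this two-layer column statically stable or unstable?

ΔT = 17.5 − 20.3 = -2.8 K and ΔS = 34.40 − 35.09 = -0.69 psu (deep − shallow).
−αΔT = 3.92 × 10⁻⁴; βΔS = -5.451 × 10⁻⁴; sum Δρ/ρ₀ = -1.531 × 10⁻⁴.
Δρ/ρ₀ < 0, so Δρ < 0: deeper water is lighter → statically unstable; the column would overturn.

unstable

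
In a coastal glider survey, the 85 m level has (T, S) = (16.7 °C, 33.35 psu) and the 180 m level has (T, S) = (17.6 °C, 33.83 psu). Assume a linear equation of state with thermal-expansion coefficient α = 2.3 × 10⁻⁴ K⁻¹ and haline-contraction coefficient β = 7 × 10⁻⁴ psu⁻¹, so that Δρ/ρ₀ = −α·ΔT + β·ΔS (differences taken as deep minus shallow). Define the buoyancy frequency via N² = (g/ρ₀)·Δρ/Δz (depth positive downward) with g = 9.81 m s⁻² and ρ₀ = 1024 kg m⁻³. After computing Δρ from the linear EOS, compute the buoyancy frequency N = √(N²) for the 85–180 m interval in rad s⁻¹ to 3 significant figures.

ΔT = +0.9 K, ΔS = +0.48 psu (deep − shallow).
Δρ/ρ₀ = −αΔT + βΔS = -2.07 × 10⁻⁴ + 3.36 × 10⁻⁴ = 1.29 × 10⁻⁴, so Δρ ≈ 0.1321 kg m⁻³.
N² = (g/ρ₀)·Δρ/Δz = g·(Δρ/ρ₀)/Δz = 9.81 × 1.29 × 10⁻⁴ / 95 = 1.3321 × 10⁻⁵ s⁻².
N = √(1.3321 × 10⁻⁵) = 3.6498 × 10⁻³ rad s⁻¹ ≈ 3.65 × 10⁻³ rad s⁻¹.

3.65 × 10⁻³ rad s⁻¹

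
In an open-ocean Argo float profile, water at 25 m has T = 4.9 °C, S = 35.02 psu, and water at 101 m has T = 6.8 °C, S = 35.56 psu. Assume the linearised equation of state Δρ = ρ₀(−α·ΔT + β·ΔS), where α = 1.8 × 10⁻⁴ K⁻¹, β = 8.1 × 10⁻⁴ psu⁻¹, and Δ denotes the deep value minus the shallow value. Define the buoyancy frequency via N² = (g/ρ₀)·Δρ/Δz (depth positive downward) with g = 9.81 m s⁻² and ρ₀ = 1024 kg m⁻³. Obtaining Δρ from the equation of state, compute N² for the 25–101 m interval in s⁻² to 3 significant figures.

1.23 × 10⁻⁵ s⁻²

ΔT = +1.9 K, ΔS = +0.54 psu (deep − shallow).
Δρ/ρ₀ = −αΔT + βΔS = -3.42 × 10⁻⁴ + 4.374 × 10⁻⁴ = 9.54 × 10⁻⁵, so Δρ ≈ 0.09769 kg m⁻³.
N² = (g/ρ₀)·Δρ/Δz = g·(Δρ/ρ₀)/Δz = 9.81 × 9.54 × 10⁻⁵ / 76 = 1.2314 × 10⁻⁵ s⁻² ≈ 1.23 × 10⁻⁵ s⁻².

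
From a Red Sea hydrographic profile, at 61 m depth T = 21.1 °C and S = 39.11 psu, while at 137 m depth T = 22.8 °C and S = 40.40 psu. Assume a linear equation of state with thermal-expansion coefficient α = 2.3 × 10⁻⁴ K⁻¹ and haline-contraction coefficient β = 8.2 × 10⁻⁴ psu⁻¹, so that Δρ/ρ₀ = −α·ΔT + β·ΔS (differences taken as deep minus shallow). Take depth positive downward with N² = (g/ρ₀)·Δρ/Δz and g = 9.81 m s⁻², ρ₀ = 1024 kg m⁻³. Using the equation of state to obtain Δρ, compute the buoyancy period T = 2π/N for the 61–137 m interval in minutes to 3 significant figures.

ΔT = +1.7 K, ΔS = +1.29 psu (deep − shallow).
Δρ/ρ₀ = −αΔT + βΔS = -3.91 × 10⁻⁴ + 1.0578 × 10⁻³ = 6.668 × 10⁻⁴, so Δρ ≈ 0.6828 kg m⁻³.
N² = (g/ρ₀)·Δρ/Δz = g·(Δρ/ρ₀)/Δz = 9.81 × 6.668 × 10⁻⁴ / 76 = 8.6070 × 10⁻⁵ s⁻².
N = √(8.6070 × 10⁻⁵) = 9.2774 × 10⁻³ rad s⁻¹ → T = 2π/N = 677.26 s = 11.288 min ≈ 11.3 min.

11.3 min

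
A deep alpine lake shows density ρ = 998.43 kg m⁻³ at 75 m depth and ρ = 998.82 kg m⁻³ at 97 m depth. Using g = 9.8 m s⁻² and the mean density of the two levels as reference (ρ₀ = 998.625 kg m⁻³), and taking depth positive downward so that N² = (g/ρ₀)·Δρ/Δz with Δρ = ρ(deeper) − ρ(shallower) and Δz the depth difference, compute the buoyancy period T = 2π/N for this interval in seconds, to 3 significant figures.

Δρ = 998.82 − 998.43 = 0.39 kg m⁻³ over Δz = 97 − 75 = 22 m.
N² = (9.8/998.625) × (0.39/22) = 1.7397 × 10⁻⁴ s⁻².
N = √(1.7397 × 10⁻⁴) = 0.013190 rad s⁻¹, so T = 2π/N = 476.36 s ≈ 476 s.

476 s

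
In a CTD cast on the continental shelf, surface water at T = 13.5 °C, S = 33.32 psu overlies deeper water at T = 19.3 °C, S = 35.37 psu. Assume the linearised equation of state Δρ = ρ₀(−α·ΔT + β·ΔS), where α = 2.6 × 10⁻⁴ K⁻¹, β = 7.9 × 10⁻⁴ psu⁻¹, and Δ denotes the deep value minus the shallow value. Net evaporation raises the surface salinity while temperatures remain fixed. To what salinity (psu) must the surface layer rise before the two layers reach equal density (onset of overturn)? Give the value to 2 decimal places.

33.46 psu

Neutral buoyancy requires −α(T_deep − T_surf) + β(S_deep − S_surf′) = 0.
S_surf′ = S_deep − (α/β)·ΔT = 35.37 − (2.6 × 10⁻⁴/7.9 × 10⁻⁴)·(+5.8) = 33.4611 psu.
Increase required: 33.4611 − 33.32 = 0.1411 psu.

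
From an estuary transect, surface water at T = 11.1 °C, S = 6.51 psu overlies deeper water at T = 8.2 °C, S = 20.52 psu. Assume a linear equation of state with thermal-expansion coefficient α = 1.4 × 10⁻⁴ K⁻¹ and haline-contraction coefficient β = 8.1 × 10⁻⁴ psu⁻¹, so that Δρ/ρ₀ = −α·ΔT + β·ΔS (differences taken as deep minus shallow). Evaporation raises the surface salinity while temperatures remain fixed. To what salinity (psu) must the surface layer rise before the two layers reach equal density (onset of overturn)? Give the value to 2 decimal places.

Neutral buoyancy requires −α(T_deep − T_surf) + β(S_deep − S_surf′) = 0.
S_surf′ = S_deep − (α/β)·ΔT = 20.52 − (1.4 × 10⁻⁴/8.1 × 10⁻⁴)·(-2.9) = 21.0212 psu.
Increase required: 21.0212 − 6.51 = 14.5112 psu.

21.02 psu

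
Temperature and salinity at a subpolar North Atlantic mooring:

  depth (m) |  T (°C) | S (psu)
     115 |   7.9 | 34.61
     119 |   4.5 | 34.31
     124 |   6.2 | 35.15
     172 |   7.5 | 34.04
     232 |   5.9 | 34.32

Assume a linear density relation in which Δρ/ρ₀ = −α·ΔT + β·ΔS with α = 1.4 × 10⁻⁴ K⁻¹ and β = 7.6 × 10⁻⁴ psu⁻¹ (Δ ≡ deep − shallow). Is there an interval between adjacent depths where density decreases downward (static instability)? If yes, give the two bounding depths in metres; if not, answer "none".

124–172 m

Evaluate Δρ/ρ₀ = −αΔT + βΔS across each adjacent pair:
  115–119 m: −αΔT+βΔS = −(1.4 × 10⁻⁴)(-3.4)+(7.6 × 10⁻⁴)(-0.30) = 2.5 × 10⁻⁴ → stable
  119–124 m: −αΔT+βΔS = −(1.4 × 10⁻⁴)(+1.7)+(7.6 × 10⁻⁴)(+0.84) = 4.0 × 10⁻⁴ → stable
  124–172 m: −αΔT+βΔS = −(1.4 × 10⁻⁴)(+1.3)+(7.6 × 10⁻⁴)(-1.11) = -1.0 × 10⁻³ → UNSTABLE
  172–232 m: −αΔT+βΔS = −(1.4 × 10⁻⁴)(-1.6)+(7.6 × 10⁻⁴)(+0.28) = 4.4 × 10⁻⁴ → stable
The 124–172 m interval has Δρ < 0: lighter water underlies denser water.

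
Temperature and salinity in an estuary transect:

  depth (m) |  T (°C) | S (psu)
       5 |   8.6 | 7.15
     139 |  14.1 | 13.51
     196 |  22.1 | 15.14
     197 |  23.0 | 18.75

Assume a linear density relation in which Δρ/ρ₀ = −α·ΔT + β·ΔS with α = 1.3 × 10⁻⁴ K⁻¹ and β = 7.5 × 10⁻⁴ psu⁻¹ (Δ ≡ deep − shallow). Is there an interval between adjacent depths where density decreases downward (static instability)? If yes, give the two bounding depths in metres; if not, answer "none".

none

Evaluate Δρ/ρ₀ = −αΔT + βΔS across each adjacent pair:
  5–139 m: −αΔT+βΔS = −(1.3 × 10⁻⁴)(+5.5)+(7.5 × 10⁻⁴)(+6.36) = 4.1 × 10⁻³ → stable
  139–196 m: −αΔT+βΔS = −(1.3 × 10⁻⁴)(+8.0)+(7.5 × 10⁻⁴)(+1.63) = 1.8 × 10⁻⁴ → stable
  196–197 m: −αΔT+βΔS = −(1.3 × 10⁻⁴)(+0.9)+(7.5 × 10⁻⁴)(+3.61) = 2.6 × 10⁻³ → stable
Every interval has Δρ > 0: the column is stably stratified throughout.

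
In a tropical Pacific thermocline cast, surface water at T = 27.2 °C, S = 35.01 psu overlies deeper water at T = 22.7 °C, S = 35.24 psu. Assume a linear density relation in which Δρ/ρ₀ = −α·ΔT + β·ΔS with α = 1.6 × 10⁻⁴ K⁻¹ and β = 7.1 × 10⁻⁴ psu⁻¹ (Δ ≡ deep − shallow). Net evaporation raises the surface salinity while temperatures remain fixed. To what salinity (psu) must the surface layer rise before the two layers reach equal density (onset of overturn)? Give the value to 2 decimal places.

Neutral buoyancy requires −α(T_deep − T_surf) + β(S_deep − S_surf′) = 0.
S_surf′ = S_deep − (α/β)·ΔT = 35.24 − (1.6 × 10⁻⁴/7.1 × 10⁻⁴)·(-4.5) = 36.2541 psu.
Increase required: 36.2541 − 35.01 = 1.2441 psu.

36.25 psu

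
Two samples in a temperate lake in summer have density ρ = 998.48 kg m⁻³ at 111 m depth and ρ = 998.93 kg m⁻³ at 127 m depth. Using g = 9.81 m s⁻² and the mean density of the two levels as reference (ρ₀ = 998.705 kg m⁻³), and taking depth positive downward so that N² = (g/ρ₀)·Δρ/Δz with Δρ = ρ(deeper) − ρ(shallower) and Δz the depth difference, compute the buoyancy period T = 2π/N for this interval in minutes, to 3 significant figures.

6.30 min

Δρ = 998.93 − 998.48 = 0.45 kg m⁻³ over Δz = 127 − 111 = 16 m.
N² = (9.81/998.705) × (0.45/16) = 2.7626 × 10⁻⁴ s⁻².
N = √(2.7626 × 10⁻⁴) = 0.016621 rad s⁻¹, so T = 2π/N = 378.03 s = 6.3005 min ≈ 6.30 min.
Since Δρ > 0 the layer is stably stratified.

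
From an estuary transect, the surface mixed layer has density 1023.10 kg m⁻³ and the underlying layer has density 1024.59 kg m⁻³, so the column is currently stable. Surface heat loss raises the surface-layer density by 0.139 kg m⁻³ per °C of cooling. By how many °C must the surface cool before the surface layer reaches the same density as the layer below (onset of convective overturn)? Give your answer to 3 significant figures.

10.7 °C

Density deficit of the surface layer: 1024.59 − 1023.10 = 1.49 kg m⁻³.
Required change = 1.49 / 0.139 = 10.7 °C.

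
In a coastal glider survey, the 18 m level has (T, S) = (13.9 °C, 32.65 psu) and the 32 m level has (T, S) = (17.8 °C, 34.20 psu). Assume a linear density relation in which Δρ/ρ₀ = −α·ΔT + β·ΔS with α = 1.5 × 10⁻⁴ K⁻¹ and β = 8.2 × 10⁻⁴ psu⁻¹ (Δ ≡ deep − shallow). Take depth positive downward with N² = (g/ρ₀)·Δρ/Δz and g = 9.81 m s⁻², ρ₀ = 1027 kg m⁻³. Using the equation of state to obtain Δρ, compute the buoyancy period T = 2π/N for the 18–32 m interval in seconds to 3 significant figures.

287 s

ΔT = +3.9 K, ΔS = +1.55 psu (deep − shallow).
Δρ/ρ₀ = −αΔT + βΔS = -5.85 × 10⁻⁴ + 1.271 × 10⁻³ = 6.86 × 10⁻⁴, so Δρ ≈ 0.7045 kg m⁻³.
N² = (g/ρ₀)·Δρ/Δz = g·(Δρ/ρ₀)/Δz = 9.81 × 6.86 × 10⁻⁴ / 14 = 4.8069 × 10⁻⁴ s⁻².
N = √(4.8069 × 10⁻⁴) = 0.021925 rad s⁻¹ → T = 2π/N = 286.58 s ≈ 287 s.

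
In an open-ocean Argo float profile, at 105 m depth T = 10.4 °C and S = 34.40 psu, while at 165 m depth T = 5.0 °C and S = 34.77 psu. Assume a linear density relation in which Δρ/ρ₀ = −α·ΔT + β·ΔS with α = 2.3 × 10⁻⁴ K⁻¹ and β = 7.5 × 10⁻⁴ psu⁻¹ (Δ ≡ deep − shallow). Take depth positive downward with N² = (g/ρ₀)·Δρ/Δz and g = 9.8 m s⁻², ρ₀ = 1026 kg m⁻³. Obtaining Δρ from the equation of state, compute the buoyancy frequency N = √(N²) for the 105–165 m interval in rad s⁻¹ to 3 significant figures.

ΔT = -5.4 K, ΔS = +0.37 psu (deep − shallow).
Δρ/ρ₀ = −αΔT + βΔS = 1.242 × 10⁻³ + 2.775 × 10⁻⁴ = 1.5195 × 10⁻³, so Δρ ≈ 1.559 kg m⁻³.
N² = (g/ρ₀)·Δρ/Δz = g·(Δρ/ρ₀)/Δz = 9.8 × 1.5195 × 10⁻³ / 60 = 2.4818 × 10⁻⁴ s⁻².
N = √(2.4818 × 10⁻⁴) = 0.015754 rad s⁻¹ ≈ 0.0158 rad s⁻¹.

0.0158 rad s⁻¹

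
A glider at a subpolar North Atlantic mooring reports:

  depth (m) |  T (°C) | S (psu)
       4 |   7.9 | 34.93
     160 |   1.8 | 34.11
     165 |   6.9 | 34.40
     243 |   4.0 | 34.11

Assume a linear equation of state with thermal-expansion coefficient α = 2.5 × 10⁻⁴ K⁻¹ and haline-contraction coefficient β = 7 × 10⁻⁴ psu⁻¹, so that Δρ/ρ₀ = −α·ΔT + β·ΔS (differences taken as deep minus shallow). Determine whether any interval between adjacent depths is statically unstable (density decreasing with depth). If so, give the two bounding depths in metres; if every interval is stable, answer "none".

160–165 m

Evaluate Δρ/ρ₀ = −αΔT + βΔS across each adjacent pair:
  4–160 m: −αΔT+βΔS = −(2.5 × 10⁻⁴)(-6.1)+(7 × 10⁻⁴)(-0.82) = 9.5 × 10⁻⁴ → stable
  160–165 m: −αΔT+βΔS = −(2.5 × 10⁻⁴)(+5.1)+(7 × 10⁻⁴)(+0.29) = -1.1 × 10⁻³ → UNSTABLE
  165–243 m: −αΔT+βΔS = −(2.5 × 10⁻⁴)(-2.9)+(7 × 10⁻⁴)(-0.29) = 5.2 × 10⁻⁴ → stable
The 160–165 m interval has Δρ < 0: lighter water underlies denser water.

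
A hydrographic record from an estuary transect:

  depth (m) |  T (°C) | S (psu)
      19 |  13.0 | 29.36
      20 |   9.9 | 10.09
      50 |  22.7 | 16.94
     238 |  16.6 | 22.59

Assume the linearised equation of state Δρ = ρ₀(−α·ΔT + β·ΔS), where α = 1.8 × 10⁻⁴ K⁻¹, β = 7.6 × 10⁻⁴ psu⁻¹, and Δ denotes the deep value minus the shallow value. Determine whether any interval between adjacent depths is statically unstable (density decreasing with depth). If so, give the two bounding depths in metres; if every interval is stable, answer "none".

19–20 m

Evaluate Δρ/ρ₀ = −αΔT + βΔS across each adjacent pair:
  19–20 m: −αΔT+βΔS = −(1.8 × 10⁻⁴)(-3.1)+(7.6 × 10⁻⁴)(-19.27) = -0.014 → UNSTABLE
  20–50 m: −αΔT+βΔS = −(1.8 × 10⁻⁴)(+12.8)+(7.6 × 10⁻⁴)(+6.85) = 2.9 × 10⁻³ → stable
  50–238 m: −αΔT+βΔS = −(1.8 × 10⁻⁴)(-6.1)+(7.6 × 10⁻⁴)(+5.65) = 5.4 × 10⁻³ → stable
The 19–20 m interval has Δρ < 0: lighter water underlies denser water.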